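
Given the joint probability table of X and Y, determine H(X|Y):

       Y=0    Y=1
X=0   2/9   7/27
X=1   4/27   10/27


H(X|Y) = Σ_y p(y) H(X|Y=y)
  p(Y=0) = 10/27, H(X|Y=0) = 0.9710
  p(Y=1) = 17/27, H(X|Y=1) = 0.9774
H(X|Y) = 0.3704×0.9710 + 0.6296×0.9774 = 0.9750 bits


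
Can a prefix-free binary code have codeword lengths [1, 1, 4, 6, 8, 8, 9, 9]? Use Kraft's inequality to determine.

Kraft inequality: Σ 2^(-l_i) ≤ 1 for prefix-free code
Calculating: 2^(-1) + 2^(-1) + 2^(-4) + 2^(-6) + 2^(-8) + 2^(-8) + 2^(-9) + 2^(-9)
= 0.5 + 0.5 + 0.0625 + 0.015625 + 0.00390625 + 0.00390625 + 0.001953125 + 0.001953125
= 1.0898
Since 1.0898 > 1, prefix-free code does not exist


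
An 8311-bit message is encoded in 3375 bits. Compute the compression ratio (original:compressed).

Compression ratio = Original / Compressed
= 8311 / 3375 = 2.46:1


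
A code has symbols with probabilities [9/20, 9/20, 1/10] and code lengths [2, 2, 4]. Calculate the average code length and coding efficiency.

Average length L = Σ p_i × l_i = 2.2000 bits
Entropy H = 1.3690 bits
Efficiency η = H/L × 100% = 62.23%


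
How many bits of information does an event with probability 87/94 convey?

Information content I(x) = -log₂(p(x))
I = -log₂(87/94) = -log₂(0.9255)
I = 0.1116 bits


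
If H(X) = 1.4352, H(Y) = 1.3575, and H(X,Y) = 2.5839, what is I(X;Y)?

I(X;Y) = H(X) + H(Y) - H(X,Y)
I(X;Y) = 1.4352 + 1.3575 - 2.5839 = 0.2088 bits


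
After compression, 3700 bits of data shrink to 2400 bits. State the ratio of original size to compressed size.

Compression ratio = Original / Compressed
= 3700 / 2400 = 1.54:1


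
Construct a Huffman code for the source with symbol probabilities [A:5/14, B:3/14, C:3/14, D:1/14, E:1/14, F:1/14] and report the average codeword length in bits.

Huffman tree construction:
Combine smallest probabilities repeatedly
Resulting codes:
  A: 11 (length 2)
  B: 00 (length 2)
  C: 01 (length 2)
  D: 1010 (length 4)
  E: 1011 (length 4)
  F: 100 (length 3)
Average length = Σ p(s) × length(s) = 2.3571 bits


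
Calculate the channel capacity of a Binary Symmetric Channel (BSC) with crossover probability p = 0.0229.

For BSC with error probability p:
C = 1 - H(p) where H(p) is binary entropy
H(0.0229) = -0.0229 × log₂(0.0229) - 0.9771 × log₂(0.9771)
H(p) = 0.1574
C = 1 - 0.1574 = 0.8426 bits/use


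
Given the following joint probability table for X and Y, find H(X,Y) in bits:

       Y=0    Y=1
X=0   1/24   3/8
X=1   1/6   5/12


H(X,Y) = -Σ p(x,y) log₂ p(x,y)
  p(0,0)=1/24: -0.0417 × log₂(0.0417) = 0.1910
  p(0,1)=3/8: -0.3750 × log₂(0.3750) = 0.5306
  p(1,0)=1/6: -0.1667 × log₂(0.1667) = 0.4308
  p(1,1)=5/12: -0.4167 × log₂(0.4167) = 0.5263
H(X,Y) = 1.6788 bits


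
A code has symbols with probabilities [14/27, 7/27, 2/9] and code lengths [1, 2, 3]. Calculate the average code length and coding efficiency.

Average length L = Σ p_i × l_i = 1.7037 bits
Entropy H = 1.4784 bits
Efficiency η = H/L × 100% = 86.78%


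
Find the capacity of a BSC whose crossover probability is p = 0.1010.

For BSC with error probability p:
C = 1 - H(p) where H(p) is binary entropy
H(0.1010) = -0.1010 × log₂(0.1010) - 0.8990 × log₂(0.8990)
H(p) = 0.4722
C = 1 - 0.4722 = 0.5278 bits/use


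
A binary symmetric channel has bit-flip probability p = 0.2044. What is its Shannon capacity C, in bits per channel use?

For BSC with error probability p:
C = 1 - H(p) where H(p) is binary entropy
H(0.2044) = -0.2044 × log₂(0.2044) - 0.7956 × log₂(0.7956)
H(p) = 0.7306
C = 1 - 0.7306 = 0.2694 bits/use


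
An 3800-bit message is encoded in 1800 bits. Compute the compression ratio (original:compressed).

Compression ratio = Original / Compressed
= 3800 / 1800 = 2.11:1


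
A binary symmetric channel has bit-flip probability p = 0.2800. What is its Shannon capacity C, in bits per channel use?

For BSC with error probability p:
C = 1 - H(p) where H(p) is binary entropy
H(0.2800) = -0.2800 × log₂(0.2800) - 0.7200 × log₂(0.7200)
H(p) = 0.8555
C = 1 - 0.8555 = 0.1445 bits/use


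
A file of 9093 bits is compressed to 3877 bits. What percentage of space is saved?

Space savings = (1 - Compressed/Original) × 100%
= (1 - 3877/9093) × 100%
= 57.36%


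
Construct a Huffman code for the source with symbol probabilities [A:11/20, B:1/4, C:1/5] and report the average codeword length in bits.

Huffman tree construction:
Combine smallest probabilities repeatedly
Resulting codes:
  A: 1 (length 1)
  B: 01 (length 2)
  C: 00 (length 2)
Average length = Σ p(s) × length(s) = 1.4500 bits


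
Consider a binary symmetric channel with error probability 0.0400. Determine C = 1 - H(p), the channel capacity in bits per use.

For BSC with error probability p:
C = 1 - H(p) where H(p) is binary entropy
H(0.0400) = -0.0400 × log₂(0.0400) - 0.9600 × log₂(0.9600)
H(p) = 0.2423
C = 1 - 0.2423 = 0.7577 bits/use


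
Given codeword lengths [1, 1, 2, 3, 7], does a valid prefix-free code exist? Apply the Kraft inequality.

Kraft inequality: Σ 2^(-l_i) ≤ 1 for prefix-free code
Calculating: 2^(-1) + 2^(-1) + 2^(-2) + 2^(-3) + 2^(-7)
= 0.5 + 0.5 + 0.25 + 0.125 + 0.0078125
= 1.3828
Since 1.3828 > 1, prefix-free code does not exist


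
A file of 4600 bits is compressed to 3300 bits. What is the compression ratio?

Compression ratio = Original / Compressed
= 4600 / 3300 = 1.39:1


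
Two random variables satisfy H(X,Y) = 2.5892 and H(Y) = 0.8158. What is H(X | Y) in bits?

Chain rule: H(X,Y) = H(X|Y) + H(Y)
H(X|Y) = H(X,Y) - H(Y) = 2.5892 - 0.8158 = 1.7734 bits


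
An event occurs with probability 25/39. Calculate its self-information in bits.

Information content I(x) = -log₂(p(x))
I = -log₂(25/39) = -log₂(0.6410)
I = 0.6415 bits


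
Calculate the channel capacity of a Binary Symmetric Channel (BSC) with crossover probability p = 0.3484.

For BSC with error probability p:
C = 1 - H(p) where H(p) is binary entropy
H(0.3484) = -0.3484 × log₂(0.3484) - 0.6516 × log₂(0.6516)
H(p) = 0.9326
C = 1 - 0.9326 = 0.0674 bits/use


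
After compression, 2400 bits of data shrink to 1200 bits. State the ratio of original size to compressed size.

Compression ratio = Original / Compressed
= 2400 / 1200 = 2.00:1


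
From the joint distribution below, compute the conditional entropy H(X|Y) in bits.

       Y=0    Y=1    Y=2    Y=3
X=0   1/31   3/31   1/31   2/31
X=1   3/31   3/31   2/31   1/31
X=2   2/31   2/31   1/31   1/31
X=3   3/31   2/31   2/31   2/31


H(X|Y) = Σ_y p(y) H(X|Y=y)
  p(Y=0) = 9/31, H(X|Y=0) = 1.8911
  p(Y=1) = 10/31, H(X|Y=1) = 1.9710
  p(Y=2) = 6/31, H(X|Y=2) = 1.9183
  p(Y=3) = 6/31, H(X|Y=3) = 1.9183
H(X|Y) = 0.2903×1.8911 + 0.3226×1.9710 + 0.1935×1.9183 + 0.1935×1.9183 = 1.9274 bits


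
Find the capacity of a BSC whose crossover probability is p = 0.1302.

For BSC with error probability p:
C = 1 - H(p) where H(p) is binary entropy
H(0.1302) = -0.1302 × log₂(0.1302) - 0.8698 × log₂(0.8698)
H(p) = 0.5580
C = 1 - 0.5580 = 0.4420 bits/use


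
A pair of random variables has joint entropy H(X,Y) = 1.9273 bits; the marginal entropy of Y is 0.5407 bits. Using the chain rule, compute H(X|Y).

Chain rule: H(X,Y) = H(X|Y) + H(Y)
H(X|Y) = H(X,Y) - H(Y) = 1.9273 - 0.5407 = 1.3866 bits


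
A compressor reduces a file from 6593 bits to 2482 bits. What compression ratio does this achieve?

Compression ratio = Original / Compressed
= 6593 / 2482 = 2.66:1


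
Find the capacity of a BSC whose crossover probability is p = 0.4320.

For BSC with error probability p:
C = 1 - H(p) where H(p) is binary entropy
H(0.4320) = -0.4320 × log₂(0.4320) - 0.5680 × log₂(0.5680)
H(p) = 0.9866
C = 1 - 0.9866 = 0.0134 bits/use


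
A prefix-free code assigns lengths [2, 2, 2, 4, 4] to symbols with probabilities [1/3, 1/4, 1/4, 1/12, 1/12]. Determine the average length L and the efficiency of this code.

Average length L = Σ p_i × l_i = 2.3333 bits
Entropy H = 2.1258 bits
Efficiency η = H/L × 100% = 91.11%


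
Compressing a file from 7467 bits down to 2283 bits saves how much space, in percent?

Space savings = (1 - Compressed/Original) × 100%
= (1 - 2283/7467) × 100%
= 69.43%


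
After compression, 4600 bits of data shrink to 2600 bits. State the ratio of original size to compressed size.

Compression ratio = Original / Compressed
= 4600 / 2600 = 1.77:1


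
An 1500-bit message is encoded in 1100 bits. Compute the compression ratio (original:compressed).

Compression ratio = Original / Compressed
= 1500 / 1100 = 1.36:1


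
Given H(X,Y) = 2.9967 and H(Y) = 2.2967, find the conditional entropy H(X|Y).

Chain rule: H(X,Y) = H(X|Y) + H(Y)
H(X|Y) = H(X,Y) - H(Y) = 2.9967 - 2.2967 = 0.7 bits


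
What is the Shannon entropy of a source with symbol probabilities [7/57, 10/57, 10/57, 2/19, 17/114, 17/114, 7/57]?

H(X) = -Σ p(x) log₂ p(x)
  -7/57 × log₂(7/57) = 0.3716
  -10/57 × log₂(10/57) = 0.4405
  -10/57 × log₂(10/57) = 0.4405
  -2/19 × log₂(2/19) = 0.3419
  -17/114 × log₂(17/114) = 0.4094
  -17/114 × log₂(17/114) = 0.4094
  -7/57 × log₂(7/57) = 0.3716
H(X) = 2.7849 bits


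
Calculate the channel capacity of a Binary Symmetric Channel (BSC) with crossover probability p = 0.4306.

For BSC with error probability p:
C = 1 - H(p) where H(p) is binary entropy
H(0.4306) = -0.4306 × log₂(0.4306) - 0.5694 × log₂(0.5694)
H(p) = 0.9861
C = 1 - 0.9861 = 0.0139 bits/use


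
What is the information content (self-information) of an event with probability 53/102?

Information content I(x) = -log₂(p(x))
I = -log₂(53/102) = -log₂(0.5196)
I = 0.9445 bits


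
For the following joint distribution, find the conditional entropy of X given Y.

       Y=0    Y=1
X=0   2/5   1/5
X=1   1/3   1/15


H(X|Y) = Σ_y p(y) H(X|Y=y)
  p(Y=0) = 11/15, H(X|Y=0) = 0.9940
  p(Y=1) = 4/15, H(X|Y=1) = 0.8113
H(X|Y) = 0.7333×0.9940 + 0.2667×0.8113 = 0.9453 bits


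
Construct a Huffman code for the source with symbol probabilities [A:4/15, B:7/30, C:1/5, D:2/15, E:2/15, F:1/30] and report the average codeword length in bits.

Huffman tree construction:
Combine smallest probabilities repeatedly
Resulting codes:
  A: 10 (length 2)
  B: 01 (length 2)
  C: 00 (length 2)
  D: 1111 (length 4)
  E: 110 (length 3)
  F: 1110 (length 4)
Average length = Σ p(s) × length(s) = 2.4667 bits


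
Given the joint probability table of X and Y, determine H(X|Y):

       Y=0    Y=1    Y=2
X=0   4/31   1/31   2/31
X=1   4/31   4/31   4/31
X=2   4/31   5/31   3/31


H(X|Y) = Σ_y p(y) H(X|Y=y)
  p(Y=0) = 12/31, H(X|Y=0) = 1.5850
  p(Y=1) = 10/31, H(X|Y=1) = 1.3610
  p(Y=2) = 9/31, H(X|Y=2) = 1.5305
H(X|Y) = 0.3871×1.5850 + 0.3226×1.3610 + 0.2903×1.5305 = 1.4969 bits


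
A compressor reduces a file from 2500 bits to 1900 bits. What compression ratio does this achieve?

Compression ratio = Original / Compressed
= 2500 / 1900 = 1.32:1


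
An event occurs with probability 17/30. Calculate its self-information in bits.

Information content I(x) = -log₂(p(x))
I = -log₂(17/30) = -log₂(0.5667)
I = 0.8194 bits


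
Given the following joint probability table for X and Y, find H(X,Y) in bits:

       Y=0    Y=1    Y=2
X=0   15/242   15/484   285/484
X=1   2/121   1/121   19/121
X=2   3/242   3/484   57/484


H(X,Y) = -Σ p(x,y) log₂ p(x,y)
  p(0,0)=15/242: -0.0620 × log₂(0.0620) = 0.2487
  p(0,1)=15/484: -0.0310 × log₂(0.0310) = 0.1553
  p(0,2)=285/484: -0.5888 × log₂(0.5888) = 0.4499
  p(1,0)=2/121: -0.0165 × log₂(0.0165) = 0.0978
  p(1,1)=1/121: -0.0083 × log₂(0.0083) = 0.0572
  p(1,2)=19/121: -0.1570 × log₂(0.1570) = 0.4194
  p(2,0)=3/242: -0.0124 × log₂(0.0124) = 0.0785
  p(2,1)=3/484: -0.0062 × log₂(0.0062) = 0.0455
  p(2,2)=57/484: -0.1178 × log₂(0.1178) = 0.3634
H(X,Y) = 1.9157 bits


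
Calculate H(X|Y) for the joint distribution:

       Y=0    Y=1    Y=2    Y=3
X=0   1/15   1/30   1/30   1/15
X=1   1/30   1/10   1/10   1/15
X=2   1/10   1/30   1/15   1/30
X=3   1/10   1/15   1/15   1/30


H(X|Y) = Σ_y p(y) H(X|Y=y)
  p(Y=0) = 3/10, H(X|Y=0) = 1.8911
  p(Y=1) = 7/30, H(X|Y=1) = 1.8424
  p(Y=2) = 4/15, H(X|Y=2) = 1.9056
  p(Y=3) = 1/5, H(X|Y=3) = 1.9183
H(X|Y) = 0.3000×1.8911 + 0.2333×1.8424 + 0.2667×1.9056 + 0.2000×1.9183 = 1.8890 bits


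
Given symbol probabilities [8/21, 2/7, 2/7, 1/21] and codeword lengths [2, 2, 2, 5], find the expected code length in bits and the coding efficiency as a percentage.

Average length L = Σ p_i × l_i = 2.1429 bits
Entropy H = 1.7723 bits
Efficiency η = H/L × 100% = 82.71%


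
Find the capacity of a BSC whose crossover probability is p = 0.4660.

For BSC with error probability p:
C = 1 - H(p) where H(p) is binary entropy
H(0.4660) = -0.4660 × log₂(0.4660) - 0.5340 × log₂(0.5340)
H(p) = 0.9967
C = 1 - 0.9967 = 0.0033 bits/use


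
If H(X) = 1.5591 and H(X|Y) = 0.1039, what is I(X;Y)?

I(X;Y) = H(X) - H(X|Y)
I(X;Y) = 1.5591 - 0.1039 = 1.4552 bits


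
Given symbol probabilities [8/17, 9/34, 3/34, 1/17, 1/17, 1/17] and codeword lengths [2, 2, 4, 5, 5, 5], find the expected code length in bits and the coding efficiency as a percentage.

Average length L = Σ p_i × l_i = 2.7059 bits
Entropy H = 2.0497 bits
Efficiency η = H/L × 100% = 75.75%


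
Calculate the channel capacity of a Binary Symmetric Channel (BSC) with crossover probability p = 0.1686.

For BSC with error probability p:
C = 1 - H(p) where H(p) is binary entropy
H(0.1686) = -0.1686 × log₂(0.1686) - 0.8314 × log₂(0.8314)
H(p) = 0.6545
C = 1 - 0.6545 = 0.3455 bits/use


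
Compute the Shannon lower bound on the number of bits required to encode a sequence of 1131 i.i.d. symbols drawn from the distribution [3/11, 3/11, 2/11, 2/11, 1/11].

Entropy H = 2.2313 bits/symbol
Minimum bits = H × n = 2.2313 × 1131
= 2523.57 bits


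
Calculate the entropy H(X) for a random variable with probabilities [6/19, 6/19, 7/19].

H(X) = -Σ p(x) log₂ p(x)
  -6/19 × log₂(6/19) = 0.5251
  -6/19 × log₂(6/19) = 0.5251
  -7/19 × log₂(7/19) = 0.5307
H(X) = 1.5810 bits


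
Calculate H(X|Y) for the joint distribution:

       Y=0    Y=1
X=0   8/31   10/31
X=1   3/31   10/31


H(X|Y) = Σ_y p(y) H(X|Y=y)
  p(Y=0) = 11/31, H(X|Y=0) = 0.8454
  p(Y=1) = 20/31, H(X|Y=1) = 1.0000
H(X|Y) = 0.3548×0.8454 + 0.6452×1.0000 = 0.9451 bits


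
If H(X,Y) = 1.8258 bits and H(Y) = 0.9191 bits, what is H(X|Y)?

Chain rule: H(X,Y) = H(X|Y) + H(Y)
H(X|Y) = H(X,Y) - H(Y) = 1.8258 - 0.9191 = 0.9067 bits


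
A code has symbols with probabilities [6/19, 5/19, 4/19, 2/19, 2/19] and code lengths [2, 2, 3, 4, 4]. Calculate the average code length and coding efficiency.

Average length L = Σ p_i × l_i = 2.6316 bits
Entropy H = 2.1890 bits
Efficiency η = H/L × 100% = 83.18%


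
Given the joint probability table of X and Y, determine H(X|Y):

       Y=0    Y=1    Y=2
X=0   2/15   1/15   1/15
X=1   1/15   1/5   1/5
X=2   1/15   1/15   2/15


H(X|Y) = Σ_y p(y) H(X|Y=y)
  p(Y=0) = 4/15, H(X|Y=0) = 1.5000
  p(Y=1) = 1/3, H(X|Y=1) = 1.3710
  p(Y=2) = 2/5, H(X|Y=2) = 1.4591
H(X|Y) = 0.2667×1.5000 + 0.3333×1.3710 + 0.4000×1.4591 = 1.4406 bits


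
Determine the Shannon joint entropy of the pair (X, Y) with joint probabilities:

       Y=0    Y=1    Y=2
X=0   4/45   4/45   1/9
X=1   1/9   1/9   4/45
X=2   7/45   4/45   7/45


H(X,Y) = -Σ p(x,y) log₂ p(x,y)
  p(0,0)=4/45: -0.0889 × log₂(0.0889) = 0.3104
  p(0,1)=4/45: -0.0889 × log₂(0.0889) = 0.3104
  p(0,2)=1/9: -0.1111 × log₂(0.1111) = 0.3522
  p(1,0)=1/9: -0.1111 × log₂(0.1111) = 0.3522
  p(1,1)=1/9: -0.1111 × log₂(0.1111) = 0.3522
  p(1,2)=4/45: -0.0889 × log₂(0.0889) = 0.3104
  p(2,0)=7/45: -0.1556 × log₂(0.1556) = 0.4176
  p(2,1)=4/45: -0.0889 × log₂(0.0889) = 0.3104
  p(2,2)=7/45: -0.1556 × log₂(0.1556) = 0.4176
H(X,Y) = 3.1334 bits


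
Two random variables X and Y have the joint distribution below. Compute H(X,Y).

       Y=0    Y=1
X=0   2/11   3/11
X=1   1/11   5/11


H(X,Y) = -Σ p(x,y) log₂ p(x,y)
  p(0,0)=2/11: -0.1818 × log₂(0.1818) = 0.4472
  p(0,1)=3/11: -0.2727 × log₂(0.2727) = 0.5112
  p(1,0)=1/11: -0.0909 × log₂(0.0909) = 0.3145
  p(1,1)=5/11: -0.4545 × log₂(0.4545) = 0.5170
H(X,Y) = 1.7899 bits


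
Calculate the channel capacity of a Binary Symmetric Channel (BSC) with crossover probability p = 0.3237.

For BSC with error probability p:
C = 1 - H(p) where H(p) is binary entropy
H(0.3237) = -0.3237 × log₂(0.3237) - 0.6763 × log₂(0.6763)
H(p) = 0.9084
C = 1 - 0.9084 = 0.0916 bits/use


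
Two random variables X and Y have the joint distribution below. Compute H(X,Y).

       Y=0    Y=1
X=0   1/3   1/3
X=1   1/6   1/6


H(X,Y) = -Σ p(x,y) log₂ p(x,y)
  p(0,0)=1/3: -0.3333 × log₂(0.3333) = 0.5283
  p(0,1)=1/3: -0.3333 × log₂(0.3333) = 0.5283
  p(1,0)=1/6: -0.1667 × log₂(0.1667) = 0.4308
  p(1,1)=1/6: -0.1667 × log₂(0.1667) = 0.4308
H(X,Y) = 1.9183 bits


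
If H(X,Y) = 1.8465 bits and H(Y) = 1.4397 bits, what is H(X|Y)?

Chain rule: H(X,Y) = H(X|Y) + H(Y)
H(X|Y) = H(X,Y) - H(Y) = 1.8465 - 1.4397 = 0.4068 bits


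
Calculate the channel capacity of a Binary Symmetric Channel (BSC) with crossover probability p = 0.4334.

For BSC with error probability p:
C = 1 - H(p) where H(p) is binary entropy
H(0.4334) = -0.4334 × log₂(0.4334) - 0.5666 × log₂(0.5666)
H(p) = 0.9872
C = 1 - 0.9872 = 0.0128 bits/use


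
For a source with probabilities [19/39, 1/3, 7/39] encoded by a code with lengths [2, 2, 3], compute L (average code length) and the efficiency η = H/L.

Average length L = Σ p_i × l_i = 2.1795 bits
Entropy H = 1.4785 bits
Efficiency η = H/L × 100% = 67.84%


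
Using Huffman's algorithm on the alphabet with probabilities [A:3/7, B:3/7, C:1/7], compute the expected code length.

Huffman tree construction:
Combine smallest probabilities repeatedly
Resulting codes:
  A: 11 (length 2)
  B: 0 (length 1)
  C: 10 (length 2)
Average length = Σ p(s) × length(s) = 1.5714 bits


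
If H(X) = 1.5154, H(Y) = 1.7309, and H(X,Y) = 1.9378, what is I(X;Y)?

I(X;Y) = H(X) + H(Y) - H(X,Y)
I(X;Y) = 1.5154 + 1.7309 - 1.9378 = 1.3085 bits


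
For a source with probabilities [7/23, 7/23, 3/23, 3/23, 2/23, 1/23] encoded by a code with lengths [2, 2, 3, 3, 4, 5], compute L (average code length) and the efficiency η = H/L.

Average length L = Σ p_i × l_i = 2.5652 bits
Entropy H = 2.3143 bits
Efficiency η = H/L × 100% = 90.22%


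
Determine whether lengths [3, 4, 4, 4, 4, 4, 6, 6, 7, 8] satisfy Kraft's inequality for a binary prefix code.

Kraft inequality: Σ 2^(-l_i) ≤ 1 for prefix-free code
Calculating: 2^(-3) + 2^(-4) + 2^(-4) + 2^(-4) + 2^(-4) + 2^(-4) + 2^(-6) + 2^(-6) + 2^(-7) + 2^(-8)
= 0.125 + 0.0625 + 0.0625 + 0.0625 + 0.0625 + 0.0625 + 0.015625 + 0.015625 + 0.0078125 + 0.00390625
= 0.4805
Since 0.4805 ≤ 1, prefix-free code exists


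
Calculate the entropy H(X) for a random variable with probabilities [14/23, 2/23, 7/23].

H(X) = -Σ p(x) log₂ p(x)
  -14/23 × log₂(14/23) = 0.4360
  -2/23 × log₂(2/23) = 0.3064
  -7/23 × log₂(7/23) = 0.5223
H(X) = 1.2647 bits


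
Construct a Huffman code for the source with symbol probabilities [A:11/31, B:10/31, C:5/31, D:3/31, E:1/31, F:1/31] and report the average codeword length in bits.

Huffman tree construction:
Combine smallest probabilities repeatedly
Resulting codes:
  A: 0 (length 1)
  B: 10 (length 2)
  C: 110 (length 3)
  D: 1111 (length 4)
  E: 11100 (length 5)
  F: 11101 (length 5)
Average length = Σ p(s) × length(s) = 2.1935 bits


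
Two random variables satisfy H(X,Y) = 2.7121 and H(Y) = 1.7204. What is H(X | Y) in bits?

Chain rule: H(X,Y) = H(X|Y) + H(Y)
H(X|Y) = H(X,Y) - H(Y) = 2.7121 - 1.7204 = 0.9917 bits


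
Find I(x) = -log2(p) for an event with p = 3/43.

Information content I(x) = -log₂(p(x))
I = -log₂(3/43) = -log₂(0.0698)
I = 3.8413 bits


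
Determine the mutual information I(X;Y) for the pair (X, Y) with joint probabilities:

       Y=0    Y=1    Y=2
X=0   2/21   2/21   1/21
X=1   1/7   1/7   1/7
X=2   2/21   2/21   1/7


H(X) = 1.5452, H(Y) = 1.5850, H(X,Y) = 3.1057
I(X;Y) = H(X) + H(Y) - H(X,Y) = 0.0244 bits


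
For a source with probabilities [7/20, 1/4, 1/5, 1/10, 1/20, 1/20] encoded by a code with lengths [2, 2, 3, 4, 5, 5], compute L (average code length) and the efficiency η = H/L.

Average length L = Σ p_i × l_i = 2.7000 bits
Entropy H = 2.2589 bits
Efficiency η = H/L × 100% = 83.66%


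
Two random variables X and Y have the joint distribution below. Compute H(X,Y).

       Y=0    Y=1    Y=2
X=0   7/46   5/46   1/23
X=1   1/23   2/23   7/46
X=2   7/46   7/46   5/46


H(X,Y) = -Σ p(x,y) log₂ p(x,y)
  p(0,0)=7/46: -0.1522 × log₂(0.1522) = 0.4133
  p(0,1)=5/46: -0.1087 × log₂(0.1087) = 0.3480
  p(0,2)=1/23: -0.0435 × log₂(0.0435) = 0.1967
  p(1,0)=1/23: -0.0435 × log₂(0.0435) = 0.1967
  p(1,1)=2/23: -0.0870 × log₂(0.0870) = 0.3064
  p(1,2)=7/46: -0.1522 × log₂(0.1522) = 0.4133
  p(2,0)=7/46: -0.1522 × log₂(0.1522) = 0.4133
  p(2,1)=7/46: -0.1522 × log₂(0.1522) = 0.4133
  p(2,2)=5/46: -0.1087 × log₂(0.1087) = 0.3480
H(X,Y) = 3.0491 bits


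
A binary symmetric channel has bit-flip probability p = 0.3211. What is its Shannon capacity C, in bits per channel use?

For BSC with error probability p:
C = 1 - H(p) where H(p) is binary entropy
H(0.3211) = -0.3211 × log₂(0.3211) - 0.6789 × log₂(0.6789)
H(p) = 0.9056
C = 1 - 0.9056 = 0.0944 bits/use


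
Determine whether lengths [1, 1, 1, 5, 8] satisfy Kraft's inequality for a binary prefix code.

Kraft inequality: Σ 2^(-l_i) ≤ 1 for prefix-free code
Calculating: 2^(-1) + 2^(-1) + 2^(-1) + 2^(-5) + 2^(-8)
= 0.5 + 0.5 + 0.5 + 0.03125 + 0.00390625
= 1.5352
Since 1.5352 > 1, prefix-free code does not exist


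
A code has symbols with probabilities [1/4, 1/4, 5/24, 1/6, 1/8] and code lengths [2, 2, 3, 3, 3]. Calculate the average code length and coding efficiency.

Average length L = Σ p_i × l_i = 2.5000 bits
Entropy H = 2.2773 bits
Efficiency η = H/L × 100% = 91.09%


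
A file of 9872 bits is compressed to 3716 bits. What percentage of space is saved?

Space savings = (1 - Compressed/Original) × 100%
= (1 - 3716/9872) × 100%
= 62.36%


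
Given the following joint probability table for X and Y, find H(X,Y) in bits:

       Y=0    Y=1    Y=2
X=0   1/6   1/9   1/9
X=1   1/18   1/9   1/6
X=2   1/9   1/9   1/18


H(X,Y) = -Σ p(x,y) log₂ p(x,y)
  p(0,0)=1/6: -0.1667 × log₂(0.1667) = 0.4308
  p(0,1)=1/9: -0.1111 × log₂(0.1111) = 0.3522
  p(0,2)=1/9: -0.1111 × log₂(0.1111) = 0.3522
  p(1,0)=1/18: -0.0556 × log₂(0.0556) = 0.2317
  p(1,1)=1/9: -0.1111 × log₂(0.1111) = 0.3522
  p(1,2)=1/6: -0.1667 × log₂(0.1667) = 0.4308
  p(2,0)=1/9: -0.1111 × log₂(0.1111) = 0.3522
  p(2,1)=1/9: -0.1111 × log₂(0.1111) = 0.3522
  p(2,2)=1/18: -0.0556 × log₂(0.0556) = 0.2317
H(X,Y) = 3.0860 bits


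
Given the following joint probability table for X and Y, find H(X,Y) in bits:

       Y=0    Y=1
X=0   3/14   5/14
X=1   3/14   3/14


H(X,Y) = -Σ p(x,y) log₂ p(x,y)
  p(0,0)=3/14: -0.2143 × log₂(0.2143) = 0.4762
  p(0,1)=5/14: -0.3571 × log₂(0.3571) = 0.5305
  p(1,0)=3/14: -0.2143 × log₂(0.2143) = 0.4762
  p(1,1)=3/14: -0.2143 × log₂(0.2143) = 0.4762
H(X,Y) = 1.9592 bits


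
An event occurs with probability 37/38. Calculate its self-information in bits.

Information content I(x) = -log₂(p(x))
I = -log₂(37/38) = -log₂(0.9737)
I = 0.0385 bits


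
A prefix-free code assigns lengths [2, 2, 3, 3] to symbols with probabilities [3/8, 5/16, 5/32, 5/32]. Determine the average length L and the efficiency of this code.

Average length L = Σ p_i × l_i = 2.3125 bits
Entropy H = 1.8919 bits
Efficiency η = H/L × 100% = 81.81%


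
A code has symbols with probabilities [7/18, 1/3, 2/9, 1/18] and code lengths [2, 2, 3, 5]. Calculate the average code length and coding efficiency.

Average length L = Σ p_i × l_i = 2.3889 bits
Entropy H = 1.7721 bits
Efficiency η = H/L × 100% = 74.18%


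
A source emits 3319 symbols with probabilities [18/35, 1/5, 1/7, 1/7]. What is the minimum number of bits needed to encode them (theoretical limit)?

Entropy H = 1.7599 bits/symbol
Minimum bits = H × n = 1.7599 × 3319
= 5841.01 bits


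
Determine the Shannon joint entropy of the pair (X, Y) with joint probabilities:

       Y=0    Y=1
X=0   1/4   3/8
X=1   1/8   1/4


H(X,Y) = -Σ p(x,y) log₂ p(x,y)
  p(0,0)=1/4: -0.2500 × log₂(0.2500) = 0.5000
  p(0,1)=3/8: -0.3750 × log₂(0.3750) = 0.5306
  p(1,0)=1/8: -0.1250 × log₂(0.1250) = 0.3750
  p(1,1)=1/4: -0.2500 × log₂(0.2500) = 0.5000
H(X,Y) = 1.9056 bits


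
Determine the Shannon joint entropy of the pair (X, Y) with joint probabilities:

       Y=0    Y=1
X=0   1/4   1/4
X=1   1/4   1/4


H(X,Y) = -Σ p(x,y) log₂ p(x,y)
  p(0,0)=1/4: -0.2500 × log₂(0.2500) = 0.5000
  p(0,1)=1/4: -0.2500 × log₂(0.2500) = 0.5000
  p(1,0)=1/4: -0.2500 × log₂(0.2500) = 0.5000
  p(1,1)=1/4: -0.2500 × log₂(0.2500) = 0.5000
H(X,Y) = 2.0000 bits


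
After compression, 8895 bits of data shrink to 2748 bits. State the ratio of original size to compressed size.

Compression ratio = Original / Compressed
= 8895 / 2748 = 3.24:1


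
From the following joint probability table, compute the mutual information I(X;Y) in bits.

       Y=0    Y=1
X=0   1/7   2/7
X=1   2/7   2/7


H(X) = 0.9852, H(Y) = 0.9852, H(X,Y) = 1.9502
I(X;Y) = H(X) + H(Y) - H(X,Y) = 0.0202 bits


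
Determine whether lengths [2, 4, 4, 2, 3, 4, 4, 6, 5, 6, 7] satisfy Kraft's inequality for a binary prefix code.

Kraft inequality: Σ 2^(-l_i) ≤ 1 for prefix-free code
Calculating: 2^(-2) + 2^(-4) + 2^(-4) + 2^(-2) + 2^(-3) + 2^(-4) + 2^(-4) + 2^(-6) + 2^(-5) + 2^(-6) + 2^(-7)
= 0.25 + 0.0625 + 0.0625 + 0.25 + 0.125 + 0.0625 + 0.0625 + 0.015625 + 0.03125 + 0.015625 + 0.0078125
= 0.9453
Since 0.9453 ≤ 1, prefix-free code exists


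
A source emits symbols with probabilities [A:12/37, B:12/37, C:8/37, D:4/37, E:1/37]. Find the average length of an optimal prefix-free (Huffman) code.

Huffman tree construction:
Combine smallest probabilities repeatedly
Resulting codes:
  A: 10 (length 2)
  B: 11 (length 2)
  C: 01 (length 2)
  D: 001 (length 3)
  E: 000 (length 3)
Average length = Σ p(s) × length(s) = 2.1351 bits


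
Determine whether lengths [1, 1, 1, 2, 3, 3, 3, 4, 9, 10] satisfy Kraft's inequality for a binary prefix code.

Kraft inequality: Σ 2^(-l_i) ≤ 1 for prefix-free code
Calculating: 2^(-1) + 2^(-1) + 2^(-1) + 2^(-2) + 2^(-3) + 2^(-3) + 2^(-3) + 2^(-4) + 2^(-9) + 2^(-10)
= 0.5 + 0.5 + 0.5 + 0.25 + 0.125 + 0.125 + 0.125 + 0.0625 + 0.001953125 + 0.0009765625
= 2.1904
Since 2.1904 > 1, prefix-free code does not exist


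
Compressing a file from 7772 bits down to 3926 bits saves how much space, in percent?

Space savings = (1 - Compressed/Original) × 100%
= (1 - 3926/7772) × 100%
= 49.49%


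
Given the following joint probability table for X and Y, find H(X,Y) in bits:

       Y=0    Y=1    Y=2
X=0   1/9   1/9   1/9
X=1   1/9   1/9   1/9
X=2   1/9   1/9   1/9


H(X,Y) = -Σ p(x,y) log₂ p(x,y)
  p(0,0)=1/9: -0.1111 × log₂(0.1111) = 0.3522
  p(0,1)=1/9: -0.1111 × log₂(0.1111) = 0.3522
  p(0,2)=1/9: -0.1111 × log₂(0.1111) = 0.3522
  p(1,0)=1/9: -0.1111 × log₂(0.1111) = 0.3522
  p(1,1)=1/9: -0.1111 × log₂(0.1111) = 0.3522
  p(1,2)=1/9: -0.1111 × log₂(0.1111) = 0.3522
  p(2,0)=1/9: -0.1111 × log₂(0.1111) = 0.3522
  p(2,1)=1/9: -0.1111 × log₂(0.1111) = 0.3522
  p(2,2)=1/9: -0.1111 × log₂(0.1111) = 0.3522
H(X,Y) = 3.1699 bits


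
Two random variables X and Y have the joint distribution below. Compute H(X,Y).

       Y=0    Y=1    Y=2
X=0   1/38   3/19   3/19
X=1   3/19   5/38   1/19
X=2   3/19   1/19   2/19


H(X,Y) = -Σ p(x,y) log₂ p(x,y)
  p(0,0)=1/38: -0.0263 × log₂(0.0263) = 0.1381
  p(0,1)=3/19: -0.1579 × log₂(0.1579) = 0.4205
  p(0,2)=3/19: -0.1579 × log₂(0.1579) = 0.4205
  p(1,0)=3/19: -0.1579 × log₂(0.1579) = 0.4205
  p(1,1)=5/38: -0.1316 × log₂(0.1316) = 0.3850
  p(1,2)=1/19: -0.0526 × log₂(0.0526) = 0.2236
  p(2,0)=3/19: -0.1579 × log₂(0.1579) = 0.4205
  p(2,1)=1/19: -0.0526 × log₂(0.0526) = 0.2236
  p(2,2)=2/19: -0.1053 × log₂(0.1053) = 0.3419
H(X,Y) = 2.9940 bits


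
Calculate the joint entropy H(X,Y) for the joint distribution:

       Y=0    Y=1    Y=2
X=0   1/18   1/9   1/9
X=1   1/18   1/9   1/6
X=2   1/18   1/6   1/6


H(X,Y) = -Σ p(x,y) log₂ p(x,y)
  p(0,0)=1/18: -0.0556 × log₂(0.0556) = 0.2317
  p(0,1)=1/9: -0.1111 × log₂(0.1111) = 0.3522
  p(0,2)=1/9: -0.1111 × log₂(0.1111) = 0.3522
  p(1,0)=1/18: -0.0556 × log₂(0.0556) = 0.2317
  p(1,1)=1/9: -0.1111 × log₂(0.1111) = 0.3522
  p(1,2)=1/6: -0.1667 × log₂(0.1667) = 0.4308
  p(2,0)=1/18: -0.0556 × log₂(0.0556) = 0.2317
  p(2,1)=1/6: -0.1667 × log₂(0.1667) = 0.4308
  p(2,2)=1/6: -0.1667 × log₂(0.1667) = 0.4308
H(X,Y) = 3.0441 bits


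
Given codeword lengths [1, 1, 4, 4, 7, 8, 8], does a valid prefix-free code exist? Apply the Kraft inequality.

Kraft inequality: Σ 2^(-l_i) ≤ 1 for prefix-free code
Calculating: 2^(-1) + 2^(-1) + 2^(-4) + 2^(-4) + 2^(-7) + 2^(-8) + 2^(-8)
= 0.5 + 0.5 + 0.0625 + 0.0625 + 0.0078125 + 0.00390625 + 0.00390625
= 1.1406
Since 1.1406 > 1, prefix-free code does not exist


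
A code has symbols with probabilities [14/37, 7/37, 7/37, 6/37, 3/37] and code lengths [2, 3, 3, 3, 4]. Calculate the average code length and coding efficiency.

Average length L = Σ p_i × l_i = 2.7027 bits
Entropy H = 2.1589 bits
Efficiency η = H/L × 100% = 79.88%


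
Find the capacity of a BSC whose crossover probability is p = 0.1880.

For BSC with error probability p:
C = 1 - H(p) where H(p) is binary entropy
H(0.1880) = -0.1880 × log₂(0.1880) - 0.8120 × log₂(0.8120)
H(p) = 0.6973
C = 1 - 0.6973 = 0.3027 bits/use


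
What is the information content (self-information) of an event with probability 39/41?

Information content I(x) = -log₂(p(x))
I = -log₂(39/41) = -log₂(0.9512)
I = 0.0721 bits


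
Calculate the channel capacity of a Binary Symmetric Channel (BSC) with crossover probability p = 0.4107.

For BSC with error probability p:
C = 1 - H(p) where H(p) is binary entropy
H(0.4107) = -0.4107 × log₂(0.4107) - 0.5893 × log₂(0.5893)
H(p) = 0.9769
C = 1 - 0.9769 = 0.0231 bits/use


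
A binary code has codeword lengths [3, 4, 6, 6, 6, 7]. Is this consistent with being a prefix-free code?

Kraft inequality: Σ 2^(-l_i) ≤ 1 for prefix-free code
Calculating: 2^(-3) + 2^(-4) + 2^(-6) + 2^(-6) + 2^(-6) + 2^(-7)
= 0.125 + 0.0625 + 0.015625 + 0.015625 + 0.015625 + 0.0078125
= 0.2422
Since 0.2422 ≤ 1, prefix-free code exists


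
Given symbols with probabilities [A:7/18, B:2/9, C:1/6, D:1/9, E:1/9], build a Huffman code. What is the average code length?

Huffman tree construction:
Combine smallest probabilities repeatedly
Resulting codes:
  A: 11 (length 2)
  B: 01 (length 2)
  C: 00 (length 2)
  D: 100 (length 3)
  E: 101 (length 3)
Average length = Σ p(s) × length(s) = 2.2222 bits


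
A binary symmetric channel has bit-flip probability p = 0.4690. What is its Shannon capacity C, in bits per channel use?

For BSC with error probability p:
C = 1 - H(p) where H(p) is binary entropy
H(0.4690) = -0.4690 × log₂(0.4690) - 0.5310 × log₂(0.5310)
H(p) = 0.9972
C = 1 - 0.9972 = 0.0028 bits/use


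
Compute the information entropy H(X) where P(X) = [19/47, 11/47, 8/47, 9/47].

H(X) = -Σ p(x) log₂ p(x)
  -19/47 × log₂(19/47) = 0.5282
  -11/47 × log₂(11/47) = 0.4904
  -8/47 × log₂(8/47) = 0.4348
  -9/47 × log₂(9/47) = 0.4566
H(X) = 1.9100 bits


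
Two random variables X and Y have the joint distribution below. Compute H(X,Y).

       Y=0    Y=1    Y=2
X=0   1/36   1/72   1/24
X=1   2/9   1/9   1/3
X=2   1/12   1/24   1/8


H(X,Y) = -Σ p(x,y) log₂ p(x,y)
  p(0,0)=1/36: -0.0278 × log₂(0.0278) = 0.1436
  p(0,1)=1/72: -0.0139 × log₂(0.0139) = 0.0857
  p(0,2)=1/24: -0.0417 × log₂(0.0417) = 0.1910
  p(1,0)=2/9: -0.2222 × log₂(0.2222) = 0.4822
  p(1,1)=1/9: -0.1111 × log₂(0.1111) = 0.3522
  p(1,2)=1/3: -0.3333 × log₂(0.3333) = 0.5283
  p(2,0)=1/12: -0.0833 × log₂(0.0833) = 0.2987
  p(2,1)=1/24: -0.0417 × log₂(0.0417) = 0.1910
  p(2,2)=1/8: -0.1250 × log₂(0.1250) = 0.3750
H(X,Y) = 2.6479 bits


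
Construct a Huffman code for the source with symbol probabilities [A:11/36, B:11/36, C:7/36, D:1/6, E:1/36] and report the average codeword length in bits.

Huffman tree construction:
Combine smallest probabilities repeatedly
Resulting codes:
  A: 10 (length 2)
  B: 11 (length 2)
  C: 00 (length 2)
  D: 011 (length 3)
  E: 010 (length 3)
Average length = Σ p(s) × length(s) = 2.1944 bits


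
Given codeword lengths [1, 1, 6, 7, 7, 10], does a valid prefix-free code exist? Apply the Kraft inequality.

Kraft inequality: Σ 2^(-l_i) ≤ 1 for prefix-free code
Calculating: 2^(-1) + 2^(-1) + 2^(-6) + 2^(-7) + 2^(-7) + 2^(-10)
= 0.5 + 0.5 + 0.015625 + 0.0078125 + 0.0078125 + 0.0009765625
= 1.0322
Since 1.0322 > 1, prefix-free code does not exist


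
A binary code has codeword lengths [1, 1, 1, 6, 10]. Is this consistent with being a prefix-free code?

Kraft inequality: Σ 2^(-l_i) ≤ 1 for prefix-free code
Calculating: 2^(-1) + 2^(-1) + 2^(-1) + 2^(-6) + 2^(-10)
= 0.5 + 0.5 + 0.5 + 0.015625 + 0.0009765625
= 1.5166
Since 1.5166 > 1, prefix-free code does not exist


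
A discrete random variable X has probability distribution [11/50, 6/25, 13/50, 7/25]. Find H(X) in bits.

H(X) = -Σ p(x) log₂ p(x)
  -11/50 × log₂(11/50) = 0.4806
  -6/25 × log₂(6/25) = 0.4941
  -13/50 × log₂(13/50) = 0.5053
  -7/25 × log₂(7/25) = 0.5142
H(X) = 1.9942 bits


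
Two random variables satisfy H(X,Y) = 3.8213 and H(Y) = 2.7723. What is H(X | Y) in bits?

Chain rule: H(X,Y) = H(X|Y) + H(Y)
H(X|Y) = H(X,Y) - H(Y) = 3.8213 - 2.7723 = 1.049 bits


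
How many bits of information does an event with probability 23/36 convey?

Information content I(x) = -log₂(p(x))
I = -log₂(23/36) = -log₂(0.6389)
I = 0.6464 bits


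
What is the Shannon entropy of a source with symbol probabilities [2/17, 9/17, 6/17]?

H(X) = -Σ p(x) log₂ p(x)
  -2/17 × log₂(2/17) = 0.3632
  -9/17 × log₂(9/17) = 0.4858
  -6/17 × log₂(6/17) = 0.5303
H(X) = 1.3793 bits


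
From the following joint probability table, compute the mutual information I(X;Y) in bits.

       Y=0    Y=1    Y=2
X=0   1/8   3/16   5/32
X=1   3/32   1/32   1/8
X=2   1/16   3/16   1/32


H(X) = 1.5271, H(Y) = 1.5671, H(X,Y) = 2.9567
I(X;Y) = H(X) + H(Y) - H(X,Y) = 0.1374 bits


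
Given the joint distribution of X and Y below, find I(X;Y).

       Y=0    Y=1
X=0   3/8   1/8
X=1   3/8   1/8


H(X) = 1.0000, H(Y) = 0.8113, H(X,Y) = 1.8113
I(X;Y) = H(X) + H(Y) - H(X,Y) = 0.0000 bits


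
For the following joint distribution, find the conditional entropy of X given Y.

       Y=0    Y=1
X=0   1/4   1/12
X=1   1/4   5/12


H(X|Y) = Σ_y p(y) H(X|Y=y)
  p(Y=0) = 1/2, H(X|Y=0) = 1.0000
  p(Y=1) = 1/2, H(X|Y=1) = 0.6500
H(X|Y) = 0.5000×1.0000 + 0.5000×0.6500 = 0.8250 bits


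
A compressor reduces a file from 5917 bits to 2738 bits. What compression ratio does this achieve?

Compression ratio = Original / Compressed
= 5917 / 2738 = 2.16:1


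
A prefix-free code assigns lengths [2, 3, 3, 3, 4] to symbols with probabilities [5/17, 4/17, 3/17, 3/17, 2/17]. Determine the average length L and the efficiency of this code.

Average length L = Σ p_i × l_i = 2.8235 bits
Entropy H = 2.2569 bits
Efficiency η = H/L × 100% = 79.93%


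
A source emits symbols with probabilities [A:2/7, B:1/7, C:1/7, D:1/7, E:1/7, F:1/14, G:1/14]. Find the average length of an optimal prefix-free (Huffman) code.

Huffman tree construction:
Combine smallest probabilities repeatedly
Resulting codes:
  A: 01 (length 2)
  B: 100 (length 3)
  C: 101 (length 3)
  D: 110 (length 3)
  E: 111 (length 3)
  F: 000 (length 3)
  G: 001 (length 3)
Average length = Σ p(s) × length(s) = 2.7143 bits


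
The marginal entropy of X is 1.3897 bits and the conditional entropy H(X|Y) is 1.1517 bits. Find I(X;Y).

I(X;Y) = H(X) - H(X|Y)
I(X;Y) = 1.3897 - 1.1517 = 0.238 bits


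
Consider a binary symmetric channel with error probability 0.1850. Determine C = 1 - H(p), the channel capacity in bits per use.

For BSC with error probability p:
C = 1 - H(p) where H(p) is binary entropy
H(0.1850) = -0.1850 × log₂(0.1850) - 0.8150 × log₂(0.8150)
H(p) = 0.6909
C = 1 - 0.6909 = 0.3091 bits/use


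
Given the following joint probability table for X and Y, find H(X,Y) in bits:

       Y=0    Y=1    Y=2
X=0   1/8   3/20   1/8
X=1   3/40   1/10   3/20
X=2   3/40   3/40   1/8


H(X,Y) = -Σ p(x,y) log₂ p(x,y)
  p(0,0)=1/8: -0.1250 × log₂(0.1250) = 0.3750
  p(0,1)=3/20: -0.1500 × log₂(0.1500) = 0.4105
  p(0,2)=1/8: -0.1250 × log₂(0.1250) = 0.3750
  p(1,0)=3/40: -0.0750 × log₂(0.0750) = 0.2803
  p(1,1)=1/10: -0.1000 × log₂(0.1000) = 0.3322
  p(1,2)=3/20: -0.1500 × log₂(0.1500) = 0.4105
  p(2,0)=3/40: -0.0750 × log₂(0.0750) = 0.2803
  p(2,1)=3/40: -0.0750 × log₂(0.0750) = 0.2803
  p(2,2)=1/8: -0.1250 × log₂(0.1250) = 0.3750
H(X,Y) = 3.1191 bits


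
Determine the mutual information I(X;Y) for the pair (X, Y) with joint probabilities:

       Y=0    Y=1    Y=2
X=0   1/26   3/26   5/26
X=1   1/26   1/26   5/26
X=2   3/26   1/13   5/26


H(X) = 1.5697, H(Y) = 1.4034, H(X,Y) = 2.9182
I(X;Y) = H(X) + H(Y) - H(X,Y) = 0.0549 bits


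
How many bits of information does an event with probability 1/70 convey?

Information content I(x) = -log₂(p(x))
I = -log₂(1/70) = -log₂(0.0143)
I = 6.1293 bits


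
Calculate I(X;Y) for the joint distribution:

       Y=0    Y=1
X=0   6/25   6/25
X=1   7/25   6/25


H(X) = 0.9988, H(Y) = 0.9988, H(X,Y) = 1.9966
I(X;Y) = H(X) + H(Y) - H(X,Y) = 0.0011 bits


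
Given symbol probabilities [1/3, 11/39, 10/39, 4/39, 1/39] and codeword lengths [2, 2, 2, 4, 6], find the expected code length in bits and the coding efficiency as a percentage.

Average length L = Σ p_i × l_i = 2.3077 bits
Entropy H = 2.0193 bits
Efficiency η = H/L × 100% = 87.50%


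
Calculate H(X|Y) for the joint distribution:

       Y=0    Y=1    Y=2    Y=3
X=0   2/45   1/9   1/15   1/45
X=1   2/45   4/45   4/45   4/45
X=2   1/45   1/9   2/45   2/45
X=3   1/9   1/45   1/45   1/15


H(X|Y) = Σ_y p(y) H(X|Y=y)
  p(Y=0) = 2/9, H(X|Y=0) = 1.7610
  p(Y=1) = 1/3, H(X|Y=1) = 1.8256
  p(Y=2) = 2/9, H(X|Y=2) = 1.8464
  p(Y=3) = 2/9, H(X|Y=3) = 1.8464
H(X|Y) = 0.2222×1.7610 + 0.3333×1.8256 + 0.2222×1.8464 + 0.2222×1.8464 = 1.8205 bits


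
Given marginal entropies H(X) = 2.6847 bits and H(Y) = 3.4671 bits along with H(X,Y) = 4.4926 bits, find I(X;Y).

I(X;Y) = H(X) + H(Y) - H(X,Y)
I(X;Y) = 2.6847 + 3.4671 - 4.4926 = 1.6592 bits


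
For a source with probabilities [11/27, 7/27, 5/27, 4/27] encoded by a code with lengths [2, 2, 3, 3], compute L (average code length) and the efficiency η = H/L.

Average length L = Σ p_i × l_i = 2.3333 bits
Entropy H = 1.8914 bits
Efficiency η = H/L × 100% = 81.06%


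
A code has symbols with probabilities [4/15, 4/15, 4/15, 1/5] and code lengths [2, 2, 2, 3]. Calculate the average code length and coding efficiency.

Average length L = Σ p_i × l_i = 2.2000 bits
Entropy H = 1.9899 bits
Efficiency η = H/L × 100% = 90.45%


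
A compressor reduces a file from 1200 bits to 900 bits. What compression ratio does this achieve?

Compression ratio = Original / Compressed
= 1200 / 900 = 1.33:1
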